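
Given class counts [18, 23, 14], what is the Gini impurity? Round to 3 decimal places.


Total = 55. Proportions: 18/55, 23/55, 14/55. sum(p_i^2) = 0.3468. Gini = 1 - 0.3468 = 0.6532, which rounds to 0.653.

0.653


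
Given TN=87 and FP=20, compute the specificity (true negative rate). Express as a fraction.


Specificity = TN / (TN + FP) = 87 / 107 = 87/107.

87/107


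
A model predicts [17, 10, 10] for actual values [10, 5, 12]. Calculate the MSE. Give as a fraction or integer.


MSE = (1/3) * ((10-17)^2=49 + (5-10)^2=25 + (12-10)^2=4). Sum = 78. MSE = 26.

26


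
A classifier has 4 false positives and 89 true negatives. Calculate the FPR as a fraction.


FPR = FP / (FP + TN) = 4 / 93 = 4/93.

4/93


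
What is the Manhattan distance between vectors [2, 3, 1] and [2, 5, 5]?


d = sum of absolute differences: |2-2|=0 + |3-5|=2 + |1-5|=4 = 6.

6


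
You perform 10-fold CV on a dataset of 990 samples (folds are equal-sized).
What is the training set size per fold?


Each validation fold has 990/10 = 99 samples. Training set = 990 - 99 = 891.

891


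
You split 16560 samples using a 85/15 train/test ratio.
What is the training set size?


Test set = 16560 * 15% = 2484. Training set = 16560 - 2484 = 14076.

14076


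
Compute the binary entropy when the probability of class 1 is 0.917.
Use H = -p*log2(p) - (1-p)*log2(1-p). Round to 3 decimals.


H = -0.917*log2(0.917) - 0.083*log2(0.083) = 0.413.

0.413


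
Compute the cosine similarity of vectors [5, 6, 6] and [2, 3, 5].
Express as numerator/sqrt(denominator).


dot = 58. |a|^2 = 97, |b|^2 = 38. cos = 58/sqrt(3686).

58/sqrt(3686)


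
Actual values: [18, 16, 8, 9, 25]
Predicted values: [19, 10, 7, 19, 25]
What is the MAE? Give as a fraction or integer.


MAE = (1/5) * (|18-19|=1 + |16-10|=6 + |8-7|=1 + |9-19|=10 + |25-25|=0). Sum = 18. MAE = 18/5.

18/5


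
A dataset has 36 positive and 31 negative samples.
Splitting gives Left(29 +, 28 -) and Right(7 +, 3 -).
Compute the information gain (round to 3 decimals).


H(parent) = 0.9960. H(left) = 0.9998, H(right) = 0.8813. Weighted = (57/67)*0.9998 + (10/67)*0.8813 = 0.9821. IG = 0.9960 - 0.9821 = 0.0139, which rounds to 0.014.

0.014


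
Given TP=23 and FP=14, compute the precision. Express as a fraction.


Precision = TP / (TP + FP) = 23 / 37 = 23/37.

23/37


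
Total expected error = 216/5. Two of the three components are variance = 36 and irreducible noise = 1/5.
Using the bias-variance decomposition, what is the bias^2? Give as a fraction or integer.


Total error = bias^2 + variance + irreducible noise. So bias^2 = 216/5 - 36 - 1/5 = 7.

7


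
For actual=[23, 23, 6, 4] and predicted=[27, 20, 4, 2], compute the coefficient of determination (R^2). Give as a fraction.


Mean(y) = 14. SS_res = 33. SS_tot = 326. R^2 = 1 - 33/(326) = 293/326.

293/326


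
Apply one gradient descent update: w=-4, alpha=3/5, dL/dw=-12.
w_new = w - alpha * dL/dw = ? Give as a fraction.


w_new = -4 - 3/5 * -12 = -4 - -36/5 = 16/5.

16/5


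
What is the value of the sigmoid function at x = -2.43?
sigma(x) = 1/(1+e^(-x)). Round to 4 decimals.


sigma(-2.43) = 1/(1+e^(2.43)) = 1/(1+11.358882) = 1/12.358882 = 0.0809.

0.0809


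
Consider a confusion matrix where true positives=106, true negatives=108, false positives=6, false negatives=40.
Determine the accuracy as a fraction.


Accuracy = (TP + TN) / (TP + TN + FP + FN) = (106 + 108) / 260 = 107/130.

107/130


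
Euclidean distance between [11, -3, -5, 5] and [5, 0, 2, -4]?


d = sqrt(sum of squared differences). (11-5)^2=36, (-3-0)^2=9, (-5-2)^2=49, (5--4)^2=81. Sum = 175.

sqrt(175)


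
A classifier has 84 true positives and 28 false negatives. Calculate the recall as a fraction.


Recall = TP / (TP + FN) = 84 / 112 = 3/4.

3/4


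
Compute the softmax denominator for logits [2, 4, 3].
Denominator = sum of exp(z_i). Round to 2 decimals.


Denom = e^2=7.3891 + e^4=54.5982 + e^3=20.0855. Sum = 82.0728, which rounds to 82.07.

82.07


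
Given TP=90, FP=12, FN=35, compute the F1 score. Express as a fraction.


Precision = 90/102 = 15/17. Recall = 90/125 = 18/25. F1 = 2*P*R/(P+R) = 180/227.

180/227


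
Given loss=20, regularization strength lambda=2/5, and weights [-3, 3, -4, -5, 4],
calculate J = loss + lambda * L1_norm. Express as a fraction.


L1 norm = sum(|w|) = 19. J = 20 + 2/5 * 19 = 138/5.

138/5


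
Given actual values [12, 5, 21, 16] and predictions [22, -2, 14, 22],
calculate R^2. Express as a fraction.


Mean(y) = 27/2. SS_res = 234. SS_tot = 137. R^2 = 1 - 234/(137) = -97/137.

-97/137


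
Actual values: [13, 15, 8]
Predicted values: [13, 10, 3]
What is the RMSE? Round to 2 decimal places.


MSE = 16.6667. RMSE = sqrt(16.6667) = 4.08.

4.08


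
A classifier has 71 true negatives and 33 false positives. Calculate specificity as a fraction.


Specificity = TN / (TN + FP) = 71 / 104 = 71/104.

71/104


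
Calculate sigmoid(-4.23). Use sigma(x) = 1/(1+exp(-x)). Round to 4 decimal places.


sigma(-4.23) = 1/(1+e^(4.23)) = 1/(1+68.717232) = 1/69.717232 = 0.0143.

0.0143


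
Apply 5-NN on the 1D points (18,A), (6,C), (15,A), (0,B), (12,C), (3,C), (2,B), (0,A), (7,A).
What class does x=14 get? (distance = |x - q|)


Distances: |18-14|=4, |6-14|=8, |15-14|=1, |0-14|=14, |12-14|=2, |3-14|=11, |2-14|=12, |0-14|=14, |7-14|=7. 5 nearest: (15,A), (12,C), (18,A), (7,A), (6,C). Counts: {'A': 3, 'C': 2}. Majority class: A.

A


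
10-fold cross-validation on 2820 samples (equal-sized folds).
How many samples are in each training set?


Each validation fold has 2820/10 = 282 samples. Training set = 2820 - 282 = 2538.

2538


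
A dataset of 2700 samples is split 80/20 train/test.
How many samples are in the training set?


Test set = 2700 * 20% = 540. Training set = 2700 - 540 = 2160.

2160


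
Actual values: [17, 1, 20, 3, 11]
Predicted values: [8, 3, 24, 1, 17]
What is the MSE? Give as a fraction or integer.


MSE = (1/5) * ((17-8)^2=81 + (1-3)^2=4 + (20-24)^2=16 + (3-1)^2=4 + (11-17)^2=36). Sum = 141. MSE = 141/5.

141/5


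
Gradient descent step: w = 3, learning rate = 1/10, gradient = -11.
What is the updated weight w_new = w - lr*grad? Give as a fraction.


w_new = 3 - 1/10 * -11 = 3 - -11/10 = 41/10.

41/10


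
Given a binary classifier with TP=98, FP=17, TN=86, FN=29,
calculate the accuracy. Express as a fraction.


Accuracy = (TP + TN) / (TP + TN + FP + FN) = (98 + 86) / 230 = 4/5.

4/5


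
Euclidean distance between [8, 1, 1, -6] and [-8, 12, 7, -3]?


d = sqrt(sum of squared differences). (8--8)^2=256, (1-12)^2=121, (1-7)^2=36, (-6--3)^2=9. Sum = 422.

sqrt(422)


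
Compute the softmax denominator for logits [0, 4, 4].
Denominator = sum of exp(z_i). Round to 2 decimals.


Denom = e^0=1.0000 + e^4=54.5982 + e^4=54.5982. Sum = 110.1964, which rounds to 110.20.

110.20


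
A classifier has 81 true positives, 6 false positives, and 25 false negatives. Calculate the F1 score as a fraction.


Precision = 81/87 = 27/29. Recall = 81/106 = 81/106. F1 = 2*P*R/(P+R) = 162/193.

162/193


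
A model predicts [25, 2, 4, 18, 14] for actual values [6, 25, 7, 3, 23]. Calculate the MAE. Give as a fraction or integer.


MAE = (1/5) * (|6-25|=19 + |25-2|=23 + |7-4|=3 + |3-18|=15 + |23-14|=9). Sum = 69. MAE = 69/5.

69/5


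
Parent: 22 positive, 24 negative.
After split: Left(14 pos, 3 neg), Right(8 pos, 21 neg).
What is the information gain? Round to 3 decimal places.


H(parent) = 0.9986. H(left) = 0.6723, H(right) = 0.8498. Weighted = (17/46)*0.6723 + (29/46)*0.8498 = 0.7842. IG = 0.9986 - 0.7842 = 0.2144, which rounds to 0.214.

0.214


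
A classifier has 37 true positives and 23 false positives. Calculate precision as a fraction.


Precision = TP / (TP + FP) = 37 / 60 = 37/60.

37/60


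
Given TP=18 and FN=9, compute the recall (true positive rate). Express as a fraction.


Recall = TP / (TP + FN) = 18 / 27 = 2/3.

2/3


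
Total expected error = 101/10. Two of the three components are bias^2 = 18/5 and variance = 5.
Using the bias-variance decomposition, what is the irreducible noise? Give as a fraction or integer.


Total error = bias^2 + variance + irreducible noise. So irreducible noise = 101/10 - 18/5 - 5 = 3/2.

3/2


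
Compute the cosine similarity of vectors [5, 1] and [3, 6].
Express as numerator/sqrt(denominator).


dot = 21. |a|^2 = 26, |b|^2 = 45. cos = 21/sqrt(1170).

21/sqrt(1170)


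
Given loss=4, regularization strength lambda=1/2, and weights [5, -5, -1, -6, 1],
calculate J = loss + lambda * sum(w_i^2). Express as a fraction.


L2 sq norm = sum(w^2) = 88. J = 4 + 1/2 * 88 = 48.

48


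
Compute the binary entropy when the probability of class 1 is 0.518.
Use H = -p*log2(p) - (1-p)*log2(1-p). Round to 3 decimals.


H = -0.518*log2(0.518) - 0.482*log2(0.482) = 0.999.

0.999


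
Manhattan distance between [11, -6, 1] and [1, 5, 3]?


d = sum of absolute differences: |11-1|=10 + |-6-5|=11 + |1-3|=2 = 23.

23


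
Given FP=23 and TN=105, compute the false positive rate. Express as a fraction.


FPR = FP / (FP + TN) = 23 / 128 = 23/128.

23/128


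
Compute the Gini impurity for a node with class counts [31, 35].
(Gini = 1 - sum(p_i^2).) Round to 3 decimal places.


Total = 66. Proportions: 31/66, 35/66. sum(p_i^2) = 0.5018. Gini = 1 - 0.5018 = 0.4982, which rounds to 0.498.

0.498


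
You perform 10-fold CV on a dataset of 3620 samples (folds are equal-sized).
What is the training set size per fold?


Each validation fold has 3620/10 = 362 samples. Training set = 3620 - 362 = 3258.

3258


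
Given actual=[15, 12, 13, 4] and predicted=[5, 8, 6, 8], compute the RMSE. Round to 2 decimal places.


MSE = 45.2500. RMSE = sqrt(45.2500) = 6.73.

6.73


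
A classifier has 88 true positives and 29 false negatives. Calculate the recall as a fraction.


Recall = TP / (TP + FN) = 88 / 117 = 88/117.

88/117


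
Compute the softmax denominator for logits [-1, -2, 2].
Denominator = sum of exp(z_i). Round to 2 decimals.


Denom = e^-1=0.3679 + e^-2=0.1353 + e^2=7.3891. Sum = 7.8923, which rounds to 7.89.

7.89


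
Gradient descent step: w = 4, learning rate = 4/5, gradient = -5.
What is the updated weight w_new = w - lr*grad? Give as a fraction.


w_new = 4 - 4/5 * -5 = 4 - -4 = 8.

8


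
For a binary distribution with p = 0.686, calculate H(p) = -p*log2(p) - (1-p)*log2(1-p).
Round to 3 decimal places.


H = -0.686*log2(0.686) - 0.314*log2(0.314) = 0.898.

0.898


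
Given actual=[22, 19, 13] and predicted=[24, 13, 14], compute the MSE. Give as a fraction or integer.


MSE = (1/3) * ((22-24)^2=4 + (19-13)^2=36 + (13-14)^2=1). Sum = 41. MSE = 41/3.

41/3


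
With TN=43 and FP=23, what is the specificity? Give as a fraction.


Specificity = TN / (TN + FP) = 43 / 66 = 43/66.

43/66


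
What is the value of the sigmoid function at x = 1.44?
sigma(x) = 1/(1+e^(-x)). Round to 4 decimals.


sigma(1.44) = 1/(1+e^(-1.44)) = 1/(1+0.236928) = 1/1.236928 = 0.8085.

0.8085


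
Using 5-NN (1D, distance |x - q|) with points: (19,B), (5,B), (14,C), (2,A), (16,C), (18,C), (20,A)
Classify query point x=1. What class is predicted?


Distances: |19-1|=18, |5-1|=4, |14-1|=13, |2-1|=1, |16-1|=15, |18-1|=17, |20-1|=19. 5 nearest: (2,A), (5,B), (14,C), (16,C), (18,C). Counts: {'A': 1, 'B': 1, 'C': 3}. Majority class: C.

C


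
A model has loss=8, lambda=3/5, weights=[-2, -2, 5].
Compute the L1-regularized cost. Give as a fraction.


L1 norm = sum(|w|) = 9. J = 8 + 3/5 * 9 = 67/5.

67/5


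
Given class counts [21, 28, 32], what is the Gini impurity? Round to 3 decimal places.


Total = 81. Proportions: 21/81, 28/81, 32/81. sum(p_i^2) = 0.3428. Gini = 1 - 0.3428 = 0.6572, which rounds to 0.657.

0.657


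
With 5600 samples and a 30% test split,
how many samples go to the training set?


Test set = 5600 * 30% = 1680. Training set = 5600 - 1680 = 3920.

3920


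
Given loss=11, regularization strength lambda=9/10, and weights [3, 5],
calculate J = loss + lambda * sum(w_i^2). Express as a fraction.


L2 sq norm = sum(w^2) = 34. J = 11 + 9/10 * 34 = 208/5.

208/5


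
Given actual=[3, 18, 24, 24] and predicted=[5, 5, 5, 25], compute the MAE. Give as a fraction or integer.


MAE = (1/4) * (|3-5|=2 + |18-5|=13 + |24-5|=19 + |24-25|=1). Sum = 35. MAE = 35/4.

35/4


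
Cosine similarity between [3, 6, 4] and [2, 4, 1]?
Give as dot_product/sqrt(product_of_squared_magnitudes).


dot = 34. |a|^2 = 61, |b|^2 = 21. cos = 34/sqrt(1281).

34/sqrt(1281)


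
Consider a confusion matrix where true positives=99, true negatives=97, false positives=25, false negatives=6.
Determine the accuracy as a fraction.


Accuracy = (TP + TN) / (TP + TN + FP + FN) = (99 + 97) / 227 = 196/227.

196/227


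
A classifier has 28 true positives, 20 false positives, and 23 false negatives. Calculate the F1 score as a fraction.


Precision = 28/48 = 7/12. Recall = 28/51 = 28/51. F1 = 2*P*R/(P+R) = 56/99.

56/99


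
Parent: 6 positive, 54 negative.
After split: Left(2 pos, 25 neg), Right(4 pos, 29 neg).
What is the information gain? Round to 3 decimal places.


H(parent) = 0.4690. H(left) = 0.3809, H(right) = 0.5328. Weighted = (27/60)*0.3809 + (33/60)*0.5328 = 0.4644. IG = 0.4690 - 0.4644 = 0.0046, which rounds to 0.005.

0.005


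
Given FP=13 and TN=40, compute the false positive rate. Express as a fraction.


FPR = FP / (FP + TN) = 13 / 53 = 13/53.

13/53


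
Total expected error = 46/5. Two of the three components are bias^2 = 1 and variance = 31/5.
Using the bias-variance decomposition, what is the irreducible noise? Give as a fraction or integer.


Total error = bias^2 + variance + irreducible noise. So irreducible noise = 46/5 - 1 - 31/5 = 2.

2


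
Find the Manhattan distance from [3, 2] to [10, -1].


d = sum of absolute differences: |3-10|=7 + |2--1|=3 = 10.

10


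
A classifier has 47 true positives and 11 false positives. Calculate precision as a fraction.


Precision = TP / (TP + FP) = 47 / 58 = 47/58.

47/58


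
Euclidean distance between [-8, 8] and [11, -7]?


d = sqrt(sum of squared differences). (-8-11)^2=361, (8--7)^2=225. Sum = 586.

sqrt(586)


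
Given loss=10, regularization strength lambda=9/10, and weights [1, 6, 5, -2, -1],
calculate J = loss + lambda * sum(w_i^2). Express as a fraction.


L2 sq norm = sum(w^2) = 67. J = 10 + 9/10 * 67 = 703/10.

703/10


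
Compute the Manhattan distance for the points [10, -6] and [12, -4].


d = sum of absolute differences: |10-12|=2 + |-6--4|=2 = 4.

4


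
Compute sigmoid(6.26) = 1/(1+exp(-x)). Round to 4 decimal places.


sigma(6.26) = 1/(1+e^(-6.26)) = 1/(1+0.001911) = 1/1.001911 = 0.9981.

0.9981


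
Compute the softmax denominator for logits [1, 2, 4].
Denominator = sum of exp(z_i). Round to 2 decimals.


Denom = e^1=2.7183 + e^2=7.3891 + e^4=54.5982. Sum = 64.7056, which rounds to 64.71.

64.71


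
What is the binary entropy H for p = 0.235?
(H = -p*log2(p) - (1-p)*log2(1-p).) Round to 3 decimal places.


H = -0.235*log2(0.235) - 0.765*log2(0.765) = 0.787.

0.787


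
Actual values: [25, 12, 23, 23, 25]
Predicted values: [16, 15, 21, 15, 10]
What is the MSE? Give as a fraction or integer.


MSE = (1/5) * ((25-16)^2=81 + (12-15)^2=9 + (23-21)^2=4 + (23-15)^2=64 + (25-10)^2=225). Sum = 383. MSE = 383/5.

383/5


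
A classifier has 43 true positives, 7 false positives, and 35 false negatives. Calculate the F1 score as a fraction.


Precision = 43/50 = 43/50. Recall = 43/78 = 43/78. F1 = 2*P*R/(P+R) = 43/64.

43/64


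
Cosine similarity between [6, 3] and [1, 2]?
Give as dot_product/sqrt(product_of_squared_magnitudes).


dot = 12. |a|^2 = 45, |b|^2 = 5. cos = 12/sqrt(225).

12/sqrt(225)


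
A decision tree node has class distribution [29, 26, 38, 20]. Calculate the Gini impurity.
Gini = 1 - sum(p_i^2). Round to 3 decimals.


Total = 113. Proportions: 29/113, 26/113, 38/113, 20/113. sum(p_i^2) = 0.2632. Gini = 1 - 0.2632 = 0.7368, which rounds to 0.737.

0.737


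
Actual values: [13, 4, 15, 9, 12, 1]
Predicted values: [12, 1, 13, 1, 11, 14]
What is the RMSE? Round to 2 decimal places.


MSE = 41.3333. RMSE = sqrt(41.3333) = 6.43.

6.43


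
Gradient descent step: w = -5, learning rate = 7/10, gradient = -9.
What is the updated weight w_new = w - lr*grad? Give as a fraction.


w_new = -5 - 7/10 * -9 = -5 - -63/10 = 13/10.

13/10


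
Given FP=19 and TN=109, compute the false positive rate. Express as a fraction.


FPR = FP / (FP + TN) = 19 / 128 = 19/128.

19/128


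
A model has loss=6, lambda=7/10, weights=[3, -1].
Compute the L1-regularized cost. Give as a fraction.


L1 norm = sum(|w|) = 4. J = 6 + 7/10 * 4 = 44/5.

44/5


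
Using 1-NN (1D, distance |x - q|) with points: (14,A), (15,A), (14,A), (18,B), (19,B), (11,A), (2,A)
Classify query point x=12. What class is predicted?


Distances: |14-12|=2, |15-12|=3, |14-12|=2, |18-12|=6, |19-12|=7, |11-12|=1, |2-12|=10. 1 nearest: (11,A). Counts: {'A': 1}. Majority class: A.

A


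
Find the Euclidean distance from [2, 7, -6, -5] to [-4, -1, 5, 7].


d = sqrt(sum of squared differences). (2--4)^2=36, (7--1)^2=64, (-6-5)^2=121, (-5-7)^2=144. Sum = 365.

sqrt(365)


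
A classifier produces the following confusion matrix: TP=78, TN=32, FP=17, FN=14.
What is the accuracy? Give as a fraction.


Accuracy = (TP + TN) / (TP + TN + FP + FN) = (78 + 32) / 141 = 110/141.

110/141


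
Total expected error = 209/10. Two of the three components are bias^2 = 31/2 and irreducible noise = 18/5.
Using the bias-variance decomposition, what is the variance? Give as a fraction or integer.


Total error = bias^2 + variance + irreducible noise. So variance = 209/10 - 31/2 - 18/5 = 9/5.

9/5


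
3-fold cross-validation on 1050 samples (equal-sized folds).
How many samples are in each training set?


Each validation fold has 1050/3 = 350 samples. Training set = 1050 - 350 = 700.

700


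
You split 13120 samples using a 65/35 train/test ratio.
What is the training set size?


Test set = 13120 * 35% = 4592. Training set = 13120 - 4592 = 8528.

8528


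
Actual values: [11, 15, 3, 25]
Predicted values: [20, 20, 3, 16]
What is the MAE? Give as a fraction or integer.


MAE = (1/4) * (|11-20|=9 + |15-20|=5 + |3-3|=0 + |25-16|=9). Sum = 23. MAE = 23/4.

23/4


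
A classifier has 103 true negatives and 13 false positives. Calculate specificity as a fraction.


Specificity = TN / (TN + FP) = 103 / 116 = 103/116.

103/116


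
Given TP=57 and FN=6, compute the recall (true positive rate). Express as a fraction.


Recall = TP / (TP + FN) = 57 / 63 = 19/21.

19/21


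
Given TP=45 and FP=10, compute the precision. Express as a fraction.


Precision = TP / (TP + FP) = 45 / 55 = 9/11.

9/11


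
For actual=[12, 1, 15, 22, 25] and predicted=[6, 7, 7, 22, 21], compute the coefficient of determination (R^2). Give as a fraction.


Mean(y) = 15. SS_res = 152. SS_tot = 354. R^2 = 1 - 152/(354) = 101/177.

101/177


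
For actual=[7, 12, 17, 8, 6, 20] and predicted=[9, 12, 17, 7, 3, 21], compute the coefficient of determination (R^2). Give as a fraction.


Mean(y) = 35/3. SS_res = 15. SS_tot = 496/3. R^2 = 1 - 15/(496/3) = 451/496.

451/496


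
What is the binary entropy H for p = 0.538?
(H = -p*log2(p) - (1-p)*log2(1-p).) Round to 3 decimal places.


H = -0.538*log2(0.538) - 0.462*log2(0.462) = 0.996.

0.996


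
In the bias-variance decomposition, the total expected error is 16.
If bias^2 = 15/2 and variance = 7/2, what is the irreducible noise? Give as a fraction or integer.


Total error = bias^2 + variance + irreducible noise. So irreducible noise = 16 - 15/2 - 7/2 = 5.

5


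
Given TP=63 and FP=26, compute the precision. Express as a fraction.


Precision = TP / (TP + FP) = 63 / 89 = 63/89.

63/89


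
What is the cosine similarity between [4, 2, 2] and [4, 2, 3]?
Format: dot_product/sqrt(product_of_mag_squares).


dot = 26. |a|^2 = 24, |b|^2 = 29. cos = 26/sqrt(696).

26/sqrt(696)


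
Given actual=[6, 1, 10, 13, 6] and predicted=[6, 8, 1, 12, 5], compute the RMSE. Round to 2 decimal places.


MSE = 26.4000. RMSE = sqrt(26.4000) = 5.14.

5.14


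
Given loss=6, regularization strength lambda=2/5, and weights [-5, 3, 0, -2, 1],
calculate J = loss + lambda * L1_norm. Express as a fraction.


L1 norm = sum(|w|) = 11. J = 6 + 2/5 * 11 = 52/5.

52/5


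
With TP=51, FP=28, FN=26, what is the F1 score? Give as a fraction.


Precision = 51/79 = 51/79. Recall = 51/77 = 51/77. F1 = 2*P*R/(P+R) = 17/26.

17/26


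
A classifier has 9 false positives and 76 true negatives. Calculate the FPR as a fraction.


FPR = FP / (FP + TN) = 9 / 85 = 9/85.

9/85


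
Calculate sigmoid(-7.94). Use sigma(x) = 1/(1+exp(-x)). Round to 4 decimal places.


sigma(-7.94) = 1/(1+e^(7.94)) = 1/(1+2807.360508) = 1/2808.360508 = 0.0004.

0.0004


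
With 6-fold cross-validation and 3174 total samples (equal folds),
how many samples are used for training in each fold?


Each validation fold has 3174/6 = 529 samples. Training set = 3174 - 529 = 2645.

2645


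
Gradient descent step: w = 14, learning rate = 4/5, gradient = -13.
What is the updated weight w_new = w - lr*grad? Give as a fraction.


w_new = 14 - 4/5 * -13 = 14 - -52/5 = 122/5.

122/5


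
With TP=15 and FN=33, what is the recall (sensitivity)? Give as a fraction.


Recall = TP / (TP + FN) = 15 / 48 = 5/16.

5/16


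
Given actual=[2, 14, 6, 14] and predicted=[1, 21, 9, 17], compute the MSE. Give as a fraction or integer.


MSE = (1/4) * ((2-1)^2=1 + (14-21)^2=49 + (6-9)^2=9 + (14-17)^2=9). Sum = 68. MSE = 17.

17


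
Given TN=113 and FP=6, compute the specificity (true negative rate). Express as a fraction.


Specificity = TN / (TN + FP) = 113 / 119 = 113/119.

113/119


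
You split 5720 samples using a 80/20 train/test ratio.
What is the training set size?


Test set = 5720 * 20% = 1144. Training set = 5720 - 1144 = 4576.

4576


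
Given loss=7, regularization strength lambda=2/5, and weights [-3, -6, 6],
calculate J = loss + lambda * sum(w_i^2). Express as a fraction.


L2 sq norm = sum(w^2) = 81. J = 7 + 2/5 * 81 = 197/5.

197/5


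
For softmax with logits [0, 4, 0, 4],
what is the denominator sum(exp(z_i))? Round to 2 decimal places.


Denom = e^0=1.0000 + e^4=54.5982 + e^0=1.0000 + e^4=54.5982. Sum = 111.1964, which rounds to 111.20.

111.20


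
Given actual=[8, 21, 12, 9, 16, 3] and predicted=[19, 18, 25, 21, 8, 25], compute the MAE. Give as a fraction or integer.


MAE = (1/6) * (|8-19|=11 + |21-18|=3 + |12-25|=13 + |9-21|=12 + |16-8|=8 + |3-25|=22). Sum = 69. MAE = 23/2.

23/2


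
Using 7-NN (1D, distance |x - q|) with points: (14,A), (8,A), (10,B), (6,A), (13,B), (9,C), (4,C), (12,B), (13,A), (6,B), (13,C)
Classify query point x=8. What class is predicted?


Distances: |14-8|=6, |8-8|=0, |10-8|=2, |6-8|=2, |13-8|=5, |9-8|=1, |4-8|=4, |12-8|=4, |13-8|=5, |6-8|=2, |13-8|=5. 7 nearest: (8,A), (9,C), (6,A), (10,B), (6,B), (12,B), (4,C). Counts: {'A': 2, 'C': 2, 'B': 3}. Majority class: B.

B


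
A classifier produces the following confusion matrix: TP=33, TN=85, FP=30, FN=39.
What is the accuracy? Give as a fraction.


Accuracy = (TP + TN) / (TP + TN + FP + FN) = (33 + 85) / 187 = 118/187.

118/187


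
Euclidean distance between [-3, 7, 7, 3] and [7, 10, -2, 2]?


d = sqrt(sum of squared differences). (-3-7)^2=100, (7-10)^2=9, (7--2)^2=81, (3-2)^2=1. Sum = 191.

sqrt(191)


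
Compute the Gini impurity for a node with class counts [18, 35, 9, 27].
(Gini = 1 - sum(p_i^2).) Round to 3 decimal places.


Total = 89. Proportions: 18/89, 35/89, 9/89, 27/89. sum(p_i^2) = 0.2978. Gini = 1 - 0.2978 = 0.7022, which rounds to 0.702.

0.702


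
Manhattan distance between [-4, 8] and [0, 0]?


d = sum of absolute differences: |-4-0|=4 + |8-0|=8 = 12.

12


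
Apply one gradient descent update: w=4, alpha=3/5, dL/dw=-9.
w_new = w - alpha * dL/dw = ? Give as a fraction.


w_new = 4 - 3/5 * -9 = 4 - -27/5 = 47/5.

47/5


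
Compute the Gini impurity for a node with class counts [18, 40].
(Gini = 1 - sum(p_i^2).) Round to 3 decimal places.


Total = 58. Proportions: 18/58, 40/58. sum(p_i^2) = 0.5719. Gini = 1 - 0.5719 = 0.4281, which rounds to 0.428.

0.428


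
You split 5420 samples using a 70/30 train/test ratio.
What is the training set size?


Test set = 5420 * 30% = 1626. Training set = 5420 - 1626 = 3794.

3794


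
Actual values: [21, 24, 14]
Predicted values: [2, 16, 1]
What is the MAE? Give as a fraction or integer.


MAE = (1/3) * (|21-2|=19 + |24-16|=8 + |14-1|=13). Sum = 40. MAE = 40/3.

40/3


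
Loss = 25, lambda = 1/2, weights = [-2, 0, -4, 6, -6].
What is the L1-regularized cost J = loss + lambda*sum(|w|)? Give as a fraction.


L1 norm = sum(|w|) = 18. J = 25 + 1/2 * 18 = 34.

34


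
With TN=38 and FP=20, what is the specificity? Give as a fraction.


Specificity = TN / (TN + FP) = 38 / 58 = 19/29.

19/29


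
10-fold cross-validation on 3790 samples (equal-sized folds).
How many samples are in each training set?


Each validation fold has 3790/10 = 379 samples. Training set = 3790 - 379 = 3411.

3411


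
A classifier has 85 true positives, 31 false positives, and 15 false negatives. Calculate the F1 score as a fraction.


Precision = 85/116 = 85/116. Recall = 85/100 = 17/20. F1 = 2*P*R/(P+R) = 85/108.

85/108


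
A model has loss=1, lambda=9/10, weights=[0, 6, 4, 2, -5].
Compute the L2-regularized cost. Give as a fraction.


L2 sq norm = sum(w^2) = 81. J = 1 + 9/10 * 81 = 739/10.

739/10


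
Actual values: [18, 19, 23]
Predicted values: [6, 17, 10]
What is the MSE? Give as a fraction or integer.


MSE = (1/3) * ((18-6)^2=144 + (19-17)^2=4 + (23-10)^2=169). Sum = 317. MSE = 317/3.

317/3


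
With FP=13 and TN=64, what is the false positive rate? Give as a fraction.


FPR = FP / (FP + TN) = 13 / 77 = 13/77.

13/77


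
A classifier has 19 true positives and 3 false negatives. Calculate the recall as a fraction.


Recall = TP / (TP + FN) = 19 / 22 = 19/22.

19/22


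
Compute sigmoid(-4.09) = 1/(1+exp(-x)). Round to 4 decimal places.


sigma(-4.09) = 1/(1+e^(4.09)) = 1/(1+59.739892) = 1/60.739892 = 0.0165.

0.0165


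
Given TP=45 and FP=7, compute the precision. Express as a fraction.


Precision = TP / (TP + FP) = 45 / 52 = 45/52.

45/52


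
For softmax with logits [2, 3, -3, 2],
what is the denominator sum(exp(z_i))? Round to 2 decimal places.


Denom = e^2=7.3891 + e^3=20.0855 + e^-3=0.0498 + e^2=7.3891. Sum = 34.9135, which rounds to 34.91.

34.91


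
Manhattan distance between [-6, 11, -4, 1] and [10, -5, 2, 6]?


d = sum of absolute differences: |-6-10|=16 + |11--5|=16 + |-4-2|=6 + |1-6|=5 = 43.

43


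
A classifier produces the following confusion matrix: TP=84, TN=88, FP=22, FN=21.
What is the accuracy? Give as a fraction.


Accuracy = (TP + TN) / (TP + TN + FP + FN) = (84 + 88) / 215 = 4/5.

4/5


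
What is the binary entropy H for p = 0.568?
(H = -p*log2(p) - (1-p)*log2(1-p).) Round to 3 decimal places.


H = -0.568*log2(0.568) - 0.432*log2(0.432) = 0.987.

0.987


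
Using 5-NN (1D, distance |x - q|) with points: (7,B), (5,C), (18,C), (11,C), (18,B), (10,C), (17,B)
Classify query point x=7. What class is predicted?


Distances: |7-7|=0, |5-7|=2, |18-7|=11, |11-7|=4, |18-7|=11, |10-7|=3, |17-7|=10. 5 nearest: (7,B), (5,C), (10,C), (11,C), (17,B). Counts: {'B': 2, 'C': 3}. Majority class: C.

C


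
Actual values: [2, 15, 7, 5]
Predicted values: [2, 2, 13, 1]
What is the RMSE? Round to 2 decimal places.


MSE = 55.2500. RMSE = sqrt(55.2500) = 7.43.

7.43


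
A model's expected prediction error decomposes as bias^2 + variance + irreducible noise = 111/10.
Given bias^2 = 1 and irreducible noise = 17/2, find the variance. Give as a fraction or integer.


Total error = bias^2 + variance + irreducible noise. So variance = 111/10 - 1 - 17/2 = 8/5.

8/5


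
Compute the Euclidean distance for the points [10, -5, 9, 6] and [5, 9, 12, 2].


d = sqrt(sum of squared differences). (10-5)^2=25, (-5-9)^2=196, (9-12)^2=9, (6-2)^2=16. Sum = 246.

sqrt(246)


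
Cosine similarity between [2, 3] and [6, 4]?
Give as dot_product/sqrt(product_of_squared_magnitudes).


dot = 24. |a|^2 = 13, |b|^2 = 52. cos = 24/sqrt(676).

24/sqrt(676)


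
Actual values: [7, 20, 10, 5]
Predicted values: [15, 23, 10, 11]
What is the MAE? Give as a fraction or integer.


MAE = (1/4) * (|7-15|=8 + |20-23|=3 + |10-10|=0 + |5-11|=6). Sum = 17. MAE = 17/4.

17/4


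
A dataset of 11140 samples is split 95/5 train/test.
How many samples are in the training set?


Test set = 11140 * 5% = 557. Training set = 11140 - 557 = 10583.

10583


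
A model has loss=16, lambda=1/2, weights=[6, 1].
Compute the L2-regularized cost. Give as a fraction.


L2 sq norm = sum(w^2) = 37. J = 16 + 1/2 * 37 = 69/2.

69/2


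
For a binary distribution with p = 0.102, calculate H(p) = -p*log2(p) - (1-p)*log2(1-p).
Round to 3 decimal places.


H = -0.102*log2(0.102) - 0.898*log2(0.898) = 0.475.

0.475


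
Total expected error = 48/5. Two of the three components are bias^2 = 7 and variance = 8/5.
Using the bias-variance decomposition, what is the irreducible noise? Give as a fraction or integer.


Total error = bias^2 + variance + irreducible noise. So irreducible noise = 48/5 - 7 - 8/5 = 1.

1


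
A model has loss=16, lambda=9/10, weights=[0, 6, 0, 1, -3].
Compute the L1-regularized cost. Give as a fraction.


L1 norm = sum(|w|) = 10. J = 16 + 9/10 * 10 = 25.

25


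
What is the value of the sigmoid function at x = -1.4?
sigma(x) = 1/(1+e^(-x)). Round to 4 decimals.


sigma(-1.4) = 1/(1+e^(1.4)) = 1/(1+4.055200) = 1/5.055200 = 0.1978.

0.1978


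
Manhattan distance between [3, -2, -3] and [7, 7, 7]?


d = sum of absolute differences: |3-7|=4 + |-2-7|=9 + |-3-7|=10 = 23.

23


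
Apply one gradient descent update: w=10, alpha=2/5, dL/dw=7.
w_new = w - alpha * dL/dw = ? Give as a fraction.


w_new = 10 - 2/5 * 7 = 10 - 14/5 = 36/5.

36/5


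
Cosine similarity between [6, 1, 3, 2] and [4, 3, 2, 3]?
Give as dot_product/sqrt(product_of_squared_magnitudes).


dot = 39. |a|^2 = 50, |b|^2 = 38. cos = 39/sqrt(1900).

39/sqrt(1900)


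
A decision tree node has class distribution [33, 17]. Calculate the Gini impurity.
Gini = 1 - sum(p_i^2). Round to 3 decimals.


Total = 50. Proportions: 33/50, 17/50. sum(p_i^2) = 0.5512. Gini = 1 - 0.5512 = 0.4488, which rounds to 0.449.

0.449


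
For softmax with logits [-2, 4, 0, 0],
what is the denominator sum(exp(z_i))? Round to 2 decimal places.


Denom = e^-2=0.1353 + e^4=54.5982 + e^0=1.0000 + e^0=1.0000. Sum = 56.7335, which rounds to 56.73.

56.73


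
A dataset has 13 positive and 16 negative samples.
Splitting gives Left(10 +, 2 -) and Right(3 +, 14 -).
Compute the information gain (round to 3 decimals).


H(parent) = 0.9923. H(left) = 0.6500, H(right) = 0.6723. Weighted = (12/29)*0.6500 + (17/29)*0.6723 = 0.6631. IG = 0.9923 - 0.6631 = 0.3292, which rounds to 0.329.

0.329


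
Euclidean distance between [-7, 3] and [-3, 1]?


d = sqrt(sum of squared differences). (-7--3)^2=16, (3-1)^2=4. Sum = 20.

sqrt(20)


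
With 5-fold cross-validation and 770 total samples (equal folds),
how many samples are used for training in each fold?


Each validation fold has 770/5 = 154 samples. Training set = 770 - 154 = 616.

616


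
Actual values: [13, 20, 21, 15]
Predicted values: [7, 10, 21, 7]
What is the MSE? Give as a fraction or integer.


MSE = (1/4) * ((13-7)^2=36 + (20-10)^2=100 + (21-21)^2=0 + (15-7)^2=64). Sum = 200. MSE = 50.

50


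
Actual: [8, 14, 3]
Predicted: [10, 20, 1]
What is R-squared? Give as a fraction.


Mean(y) = 25/3. SS_res = 44. SS_tot = 182/3. R^2 = 1 - 44/(182/3) = 25/91.

25/91


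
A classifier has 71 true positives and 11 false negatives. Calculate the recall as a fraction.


Recall = TP / (TP + FN) = 71 / 82 = 71/82.

71/82


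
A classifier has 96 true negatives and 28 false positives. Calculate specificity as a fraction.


Specificity = TN / (TN + FP) = 96 / 124 = 24/31.

24/31


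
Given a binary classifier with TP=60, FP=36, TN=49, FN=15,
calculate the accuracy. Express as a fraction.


Accuracy = (TP + TN) / (TP + TN + FP + FN) = (60 + 49) / 160 = 109/160.

109/160


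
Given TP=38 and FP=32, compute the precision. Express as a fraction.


Precision = TP / (TP + FP) = 38 / 70 = 19/35.

19/35


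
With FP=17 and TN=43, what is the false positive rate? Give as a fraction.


FPR = FP / (FP + TN) = 17 / 60 = 17/60.

17/60


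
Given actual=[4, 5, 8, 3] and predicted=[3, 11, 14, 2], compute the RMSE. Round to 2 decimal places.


MSE = 18.5000. RMSE = sqrt(18.5000) = 4.30.

4.30


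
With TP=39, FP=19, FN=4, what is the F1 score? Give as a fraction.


Precision = 39/58 = 39/58. Recall = 39/43 = 39/43. F1 = 2*P*R/(P+R) = 78/101.

78/101


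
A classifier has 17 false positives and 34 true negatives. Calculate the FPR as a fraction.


FPR = FP / (FP + TN) = 17 / 51 = 1/3.

1/3


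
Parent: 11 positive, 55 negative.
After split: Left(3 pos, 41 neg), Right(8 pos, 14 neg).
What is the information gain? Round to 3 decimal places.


H(parent) = 0.6500. H(left) = 0.3591, H(right) = 0.9457. Weighted = (44/66)*0.3591 + (22/66)*0.9457 = 0.5546. IG = 0.6500 - 0.5546 = 0.0954, which rounds to 0.095.

0.095


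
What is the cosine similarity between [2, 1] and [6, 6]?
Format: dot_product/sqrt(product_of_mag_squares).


dot = 18. |a|^2 = 5, |b|^2 = 72. cos = 18/sqrt(360).

18/sqrt(360)


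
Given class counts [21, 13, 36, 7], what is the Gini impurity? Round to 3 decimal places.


Total = 77. Proportions: 21/77, 13/77, 36/77, 7/77. sum(p_i^2) = 0.3297. Gini = 1 - 0.3297 = 0.6703, which rounds to 0.670.

0.670


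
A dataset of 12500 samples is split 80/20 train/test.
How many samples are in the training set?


Test set = 12500 * 20% = 2500. Training set = 12500 - 2500 = 10000.

10000


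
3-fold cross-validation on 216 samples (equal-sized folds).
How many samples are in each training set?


Each validation fold has 216/3 = 72 samples. Training set = 216 - 72 = 144.

144


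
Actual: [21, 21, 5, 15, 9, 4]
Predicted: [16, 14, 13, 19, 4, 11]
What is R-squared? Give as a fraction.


Mean(y) = 25/2. SS_res = 228. SS_tot = 583/2. R^2 = 1 - 228/(583/2) = 127/583.

127/583


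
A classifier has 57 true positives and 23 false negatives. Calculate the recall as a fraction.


Recall = TP / (TP + FN) = 57 / 80 = 57/80.

57/80


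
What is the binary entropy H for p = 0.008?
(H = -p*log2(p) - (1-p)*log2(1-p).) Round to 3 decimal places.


H = -0.008*log2(0.008) - 0.992*log2(0.992) = 0.067.

0.067


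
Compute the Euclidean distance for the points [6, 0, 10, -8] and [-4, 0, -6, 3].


d = sqrt(sum of squared differences). (6--4)^2=100, (0-0)^2=0, (10--6)^2=256, (-8-3)^2=121. Sum = 477.

sqrt(477)


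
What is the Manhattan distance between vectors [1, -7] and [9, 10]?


d = sum of absolute differences: |1-9|=8 + |-7-10|=17 = 25.

25


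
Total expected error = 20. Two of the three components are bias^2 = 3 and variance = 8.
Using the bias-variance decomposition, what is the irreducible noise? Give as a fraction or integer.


Total error = bias^2 + variance + irreducible noise. So irreducible noise = 20 - 3 - 8 = 9.

9


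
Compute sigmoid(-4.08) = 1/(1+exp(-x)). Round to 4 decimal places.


sigma(-4.08) = 1/(1+e^(4.08)) = 1/(1+59.145470) = 1/60.145470 = 0.0166.

0.0166


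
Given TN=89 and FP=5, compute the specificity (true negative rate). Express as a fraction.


Specificity = TN / (TN + FP) = 89 / 94 = 89/94.

89/94


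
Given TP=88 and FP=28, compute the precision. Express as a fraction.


Precision = TP / (TP + FP) = 88 / 116 = 22/29.

22/29


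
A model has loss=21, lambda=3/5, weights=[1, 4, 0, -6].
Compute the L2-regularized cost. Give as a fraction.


L2 sq norm = sum(w^2) = 53. J = 21 + 3/5 * 53 = 264/5.

264/5


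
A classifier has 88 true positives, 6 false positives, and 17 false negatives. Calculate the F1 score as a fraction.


Precision = 88/94 = 44/47. Recall = 88/105 = 88/105. F1 = 2*P*R/(P+R) = 176/199.

176/199


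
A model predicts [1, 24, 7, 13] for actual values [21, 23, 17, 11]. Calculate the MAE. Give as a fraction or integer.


MAE = (1/4) * (|21-1|=20 + |23-24|=1 + |17-7|=10 + |11-13|=2). Sum = 33. MAE = 33/4.

33/4


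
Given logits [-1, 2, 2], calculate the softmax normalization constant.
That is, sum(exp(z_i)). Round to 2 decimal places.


Denom = e^-1=0.3679 + e^2=7.3891 + e^2=7.3891. Sum = 15.1461, which rounds to 15.15.

15.15


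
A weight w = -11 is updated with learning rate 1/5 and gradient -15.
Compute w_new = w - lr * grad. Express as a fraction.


w_new = -11 - 1/5 * -15 = -11 - -3 = -8.

-8


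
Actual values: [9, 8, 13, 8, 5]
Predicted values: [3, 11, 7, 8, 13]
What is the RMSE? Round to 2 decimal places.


MSE = 29.0000. RMSE = sqrt(29.0000) = 5.39.

5.39


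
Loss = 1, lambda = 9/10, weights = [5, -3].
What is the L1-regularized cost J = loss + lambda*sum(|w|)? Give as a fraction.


L1 norm = sum(|w|) = 8. J = 1 + 9/10 * 8 = 41/5.

41/5


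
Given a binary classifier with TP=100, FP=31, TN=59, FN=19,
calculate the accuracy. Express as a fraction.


Accuracy = (TP + TN) / (TP + TN + FP + FN) = (100 + 59) / 209 = 159/209.

159/209


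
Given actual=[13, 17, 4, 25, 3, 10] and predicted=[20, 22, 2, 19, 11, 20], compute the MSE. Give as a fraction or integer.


MSE = (1/6) * ((13-20)^2=49 + (17-22)^2=25 + (4-2)^2=4 + (25-19)^2=36 + (3-11)^2=64 + (10-20)^2=100). Sum = 278. MSE = 139/3.

139/3


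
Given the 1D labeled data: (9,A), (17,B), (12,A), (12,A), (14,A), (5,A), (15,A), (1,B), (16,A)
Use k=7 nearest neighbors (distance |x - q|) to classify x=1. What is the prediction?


Distances: |9-1|=8, |17-1|=16, |12-1|=11, |12-1|=11, |14-1|=13, |5-1|=4, |15-1|=14, |1-1|=0, |16-1|=15. 7 nearest: (1,B), (5,A), (9,A), (12,A), (12,A), (14,A), (15,A). Counts: {'B': 1, 'A': 6}. Majority class: A.

A


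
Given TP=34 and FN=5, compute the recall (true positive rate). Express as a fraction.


Recall = TP / (TP + FN) = 34 / 39 = 34/39.

34/39


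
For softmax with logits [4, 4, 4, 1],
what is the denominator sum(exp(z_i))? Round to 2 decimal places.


Denom = e^4=54.5982 + e^4=54.5982 + e^4=54.5982 + e^1=2.7183. Sum = 166.5129, which rounds to 166.51.

166.51


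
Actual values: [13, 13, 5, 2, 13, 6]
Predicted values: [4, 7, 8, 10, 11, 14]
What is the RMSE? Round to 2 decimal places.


MSE = 43.0000. RMSE = sqrt(43.0000) = 6.56.

6.56


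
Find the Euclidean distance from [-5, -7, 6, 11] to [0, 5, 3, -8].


d = sqrt(sum of squared differences). (-5-0)^2=25, (-7-5)^2=144, (6-3)^2=9, (11--8)^2=361. Sum = 539.

sqrt(539)


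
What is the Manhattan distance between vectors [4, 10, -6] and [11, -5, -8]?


d = sum of absolute differences: |4-11|=7 + |10--5|=15 + |-6--8|=2 = 24.

24


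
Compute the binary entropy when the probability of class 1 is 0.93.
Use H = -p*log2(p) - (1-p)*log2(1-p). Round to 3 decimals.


H = -0.93*log2(0.93) - 0.07*log2(0.07) = 0.366.

0.366
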